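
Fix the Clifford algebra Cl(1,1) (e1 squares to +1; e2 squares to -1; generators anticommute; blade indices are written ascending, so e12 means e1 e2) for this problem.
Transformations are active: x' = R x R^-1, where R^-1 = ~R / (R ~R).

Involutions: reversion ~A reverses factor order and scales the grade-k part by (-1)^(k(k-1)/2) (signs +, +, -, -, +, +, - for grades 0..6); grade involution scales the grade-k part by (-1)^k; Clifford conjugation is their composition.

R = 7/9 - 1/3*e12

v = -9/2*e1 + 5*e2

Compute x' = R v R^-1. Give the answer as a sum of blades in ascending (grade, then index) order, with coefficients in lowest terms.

~R = 7/9 + 1/3*e12, and R ~R = 40/81, so R^-1 = ~R / (40/81).
R v = -11/6*e1 + 43/18*e2
Answer: -51/40*e1 + 101/40*e2


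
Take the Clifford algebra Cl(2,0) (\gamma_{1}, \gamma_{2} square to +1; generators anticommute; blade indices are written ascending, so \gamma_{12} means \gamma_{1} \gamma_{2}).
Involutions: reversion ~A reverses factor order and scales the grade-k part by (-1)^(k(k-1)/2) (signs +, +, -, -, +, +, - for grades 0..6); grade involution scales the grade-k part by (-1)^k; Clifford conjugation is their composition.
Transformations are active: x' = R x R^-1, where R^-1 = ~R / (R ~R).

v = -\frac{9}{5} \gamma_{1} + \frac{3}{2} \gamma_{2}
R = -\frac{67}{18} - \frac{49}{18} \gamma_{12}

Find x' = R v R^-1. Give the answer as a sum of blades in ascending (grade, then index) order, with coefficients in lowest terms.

~R = -\frac{67}{18} + \frac{49}{18} \gamma_{12}, and R ~R = \frac{3445}{162}, so R^-1 = ~R / (\frac{3445}{162}).
R v = \frac{157}{60} \gamma_{1} - \frac{629}{60} \gamma_{2}
Answer: \frac{30453}{34450} \gamma_{1} + \frac{37377}{17225} \gamma_{2}


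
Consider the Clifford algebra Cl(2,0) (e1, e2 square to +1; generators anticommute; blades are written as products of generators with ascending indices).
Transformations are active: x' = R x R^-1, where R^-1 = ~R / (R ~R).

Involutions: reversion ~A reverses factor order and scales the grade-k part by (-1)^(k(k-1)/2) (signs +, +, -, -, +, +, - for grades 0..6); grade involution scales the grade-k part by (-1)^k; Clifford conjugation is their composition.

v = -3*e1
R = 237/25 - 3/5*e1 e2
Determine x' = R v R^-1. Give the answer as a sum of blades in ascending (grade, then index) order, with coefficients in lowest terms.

~R = 237/25 + 3/5*e1 e2, and R ~R = 56394/625, so R^-1 = ~R / (56394/625).
R v = -711/25*e1 - 9/5*e2
Answer: -9324/3133*e1 - 1185/3133*e2


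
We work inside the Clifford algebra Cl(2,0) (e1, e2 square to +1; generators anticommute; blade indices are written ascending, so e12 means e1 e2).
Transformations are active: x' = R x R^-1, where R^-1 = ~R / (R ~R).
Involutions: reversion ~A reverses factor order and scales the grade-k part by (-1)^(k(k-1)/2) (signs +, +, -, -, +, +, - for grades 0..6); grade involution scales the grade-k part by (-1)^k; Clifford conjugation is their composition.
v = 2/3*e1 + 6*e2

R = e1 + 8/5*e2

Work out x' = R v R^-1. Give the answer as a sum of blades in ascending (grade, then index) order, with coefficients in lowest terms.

~R = e1 + 8/5*e2, and R ~R = 89/25, so R^-1 = ~R / (89/25).
R v = 154/15 + 74/15*e12
Answer: 454/89*e1 + 862/267*e2


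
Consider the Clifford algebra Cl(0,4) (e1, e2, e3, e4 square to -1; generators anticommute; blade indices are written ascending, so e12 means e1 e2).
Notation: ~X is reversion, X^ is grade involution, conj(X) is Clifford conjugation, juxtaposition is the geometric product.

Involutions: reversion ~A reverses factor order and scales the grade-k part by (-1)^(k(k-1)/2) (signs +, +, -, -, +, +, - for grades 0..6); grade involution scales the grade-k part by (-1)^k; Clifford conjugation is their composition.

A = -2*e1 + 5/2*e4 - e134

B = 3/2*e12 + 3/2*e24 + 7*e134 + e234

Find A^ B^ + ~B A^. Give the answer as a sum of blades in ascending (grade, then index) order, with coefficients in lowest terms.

first term: -7 - 27/4*e2 + e12 - 35/2*e13 - 5/2*e23 + 14*e34 - 3/2*e123 - 3/4*e124 - 3/2*e234 - 2*e1234
second term: -7 - 27/4*e2 - e12 - 35/2*e13 - 5/2*e23 + 14*e34 - 3/2*e123 + 3/4*e124 - 3/2*e234 + 2*e1234
Answer: -14 - 27/2*e2 - 35*e13 - 5*e23 + 28*e34 - 3*e123 - 3*e234


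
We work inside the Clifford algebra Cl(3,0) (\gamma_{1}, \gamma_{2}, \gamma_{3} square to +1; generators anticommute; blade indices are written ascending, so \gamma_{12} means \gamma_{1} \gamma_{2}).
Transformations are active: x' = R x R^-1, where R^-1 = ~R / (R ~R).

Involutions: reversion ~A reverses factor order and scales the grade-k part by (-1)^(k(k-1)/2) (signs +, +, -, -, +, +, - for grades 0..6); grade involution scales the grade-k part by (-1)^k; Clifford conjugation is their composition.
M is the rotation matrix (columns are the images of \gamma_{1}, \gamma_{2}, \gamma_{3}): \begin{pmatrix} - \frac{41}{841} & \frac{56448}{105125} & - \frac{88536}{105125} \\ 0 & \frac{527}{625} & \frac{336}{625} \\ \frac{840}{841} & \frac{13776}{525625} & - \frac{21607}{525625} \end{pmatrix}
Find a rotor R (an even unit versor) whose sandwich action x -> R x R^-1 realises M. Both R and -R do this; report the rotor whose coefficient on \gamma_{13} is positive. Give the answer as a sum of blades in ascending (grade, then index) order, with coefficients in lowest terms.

Method: write R = a + b12*\gamma_{12} + b13*\gamma_{13} + b23*\gamma_{23} with a^2 + b12^2 + b13^2 + b23^2 = 1 (so R^-1 = ~R). Expanding the columns R e_j ~R gives tr M = 4a^2 - 1 and, from the antisymmetric part, M21 - M12 = -4a*b12, M13 - M31 = 4a*b13, M32 - M23 = -4a*b23.
Here tr M = \frac{15839}{21025}, so a^2 = (1 + tr M)/4 = \frac{9216}{21025} and a = ±\frac{96}{145}. Taking a = \frac{96}{145}: M21 - M12 = -\frac{56448}{105125}, M13 - M31 = -\frac{193536}{105125}, M32 - M23 = -\frac{10752}{21025}, giving b12 = \frac{147}{725}, b13 = -\frac{504}{725}, b23 = \frac{28}{145}, i.e. R = \frac{96}{145} + \frac{147}{725} \gamma_{12} - \frac{504}{725} \gamma_{13} + \frac{28}{145} \gamma_{23}.
Its \gamma_{13} coefficient is negative, so report the other preimage -R.
Answer: -\frac{96}{145} - \frac{147}{725} \gamma_{12} + \frac{504}{725} \gamma_{13} - \frac{28}{145} \gamma_{23}. Recall the cover is two-to-one: with M of trace \frac{15839}{21025}, both preimages act alike, and the stated \gamma_{13} sign chooses the sheet.


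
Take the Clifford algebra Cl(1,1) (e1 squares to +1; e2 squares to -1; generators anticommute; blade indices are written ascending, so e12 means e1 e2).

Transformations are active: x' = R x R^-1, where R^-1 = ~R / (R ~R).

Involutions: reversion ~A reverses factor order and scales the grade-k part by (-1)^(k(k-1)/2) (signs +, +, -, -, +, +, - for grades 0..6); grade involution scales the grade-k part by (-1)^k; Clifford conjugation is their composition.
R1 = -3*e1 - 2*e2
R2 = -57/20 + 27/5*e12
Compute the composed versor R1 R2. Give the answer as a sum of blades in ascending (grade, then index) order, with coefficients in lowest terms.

Distribute over the terms of R1 (each basis-blade product reordered to ascending indices, repeated generators contracted through their squares):
(-3*e1) R2 = 171/20*e1 - 81/5*e2
(-2*e2) R2 = -54/5*e1 + 57/10*e2
Summing the partial products and collecting blades:
Answer: -9/4*e1 - 21/2*e2


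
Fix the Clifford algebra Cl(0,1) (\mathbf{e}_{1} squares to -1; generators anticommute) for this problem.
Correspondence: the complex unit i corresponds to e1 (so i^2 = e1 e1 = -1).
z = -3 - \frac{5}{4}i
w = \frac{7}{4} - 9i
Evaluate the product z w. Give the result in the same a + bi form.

In blades: z = -3 - \frac{5}{4} e_{1}, w = \frac{7}{4} - 9 e_{1}.
Distribute z over w term by term (generator squares from the signature, products reordered to ascending indices): (-3)*w = -\frac{21}{4} + 27 e_{1}; (-\frac{5}{4} e_{1})*w = -\frac{45}{4} - \frac{35}{16} e_{1}.
Sum: -\frac{33}{2} + \frac{397}{16} e_{1}; translating back through the correspondence:
Answer: -\frac{33}{2} + \frac{397}{16}i


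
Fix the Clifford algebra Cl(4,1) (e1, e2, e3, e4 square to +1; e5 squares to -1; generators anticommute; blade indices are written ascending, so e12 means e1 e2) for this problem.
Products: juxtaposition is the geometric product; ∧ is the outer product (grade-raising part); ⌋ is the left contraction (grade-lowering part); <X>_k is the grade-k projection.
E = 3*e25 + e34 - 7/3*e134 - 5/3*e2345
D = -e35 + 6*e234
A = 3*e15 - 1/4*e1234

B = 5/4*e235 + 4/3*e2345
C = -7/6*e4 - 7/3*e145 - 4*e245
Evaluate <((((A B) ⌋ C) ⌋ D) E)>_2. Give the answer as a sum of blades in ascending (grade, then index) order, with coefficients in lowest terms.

step 1: 1/3*e15 - 15/4*e123 + 5/16*e145 + 4*e1234
step 2: -35/48 + 7/9*e4
step 3: 14/3*e23 + 35/48*e35 - 35/8*e234
step 4: 35/8*e2 - 175/24*e5 + 245/24*e12 - 35/16*e23 + 847/144*e24 - 14*e35 + 1225/144*e45 - 98/9*e124 - 245/144*e145 - 105/8*e345
step 5: 245/24*e12 - 35/16*e23 + 847/144*e24 - 14*e35 + 1225/144*e45
Answer: 245/24*e12 - 35/16*e23 + 847/144*e24 - 14*e35 + 1225/144*e45


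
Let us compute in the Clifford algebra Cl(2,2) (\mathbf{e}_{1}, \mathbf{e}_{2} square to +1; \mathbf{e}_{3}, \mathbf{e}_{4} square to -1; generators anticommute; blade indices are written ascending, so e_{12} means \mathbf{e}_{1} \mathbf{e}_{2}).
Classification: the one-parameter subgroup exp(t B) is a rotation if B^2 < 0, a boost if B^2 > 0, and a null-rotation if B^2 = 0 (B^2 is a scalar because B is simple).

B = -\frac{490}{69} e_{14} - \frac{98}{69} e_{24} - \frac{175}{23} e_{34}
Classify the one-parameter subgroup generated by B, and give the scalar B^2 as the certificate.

B^2 term by term: the squares give (-\frac{490}{69})^2*(e_{14})^2 + (-\frac{98}{69})^2*(e_{24})^2 + (-\frac{175}{23})^2*(e_{34})^2 = \frac{240100}{4761}*(+1) + \frac{9604}{4761}*(+1) + \frac{30625}{529}*(-1) = -\frac{49}{9} (each basis 2-blade squares to minus the product of its generators' squares); cross terms between blades sharing an index anticommute and cancel. So B^2 = -\frac{49}{9}.
Answer: rotation, certificate B^2 = -\frac{49}{9}. Certificate logic: -\frac{49}{9} is a conjugation-invariant scalar, so its sign fixes rotation versus boost versus null-rotation outright.


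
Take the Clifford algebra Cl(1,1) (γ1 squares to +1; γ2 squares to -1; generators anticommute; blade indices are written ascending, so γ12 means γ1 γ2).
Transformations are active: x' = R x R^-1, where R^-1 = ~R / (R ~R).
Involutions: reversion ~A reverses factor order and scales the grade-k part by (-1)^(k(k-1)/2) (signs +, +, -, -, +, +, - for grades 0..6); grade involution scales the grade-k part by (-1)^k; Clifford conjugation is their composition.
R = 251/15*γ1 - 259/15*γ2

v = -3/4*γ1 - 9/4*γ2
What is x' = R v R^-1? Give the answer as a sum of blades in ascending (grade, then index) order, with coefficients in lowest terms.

~R = 251/15*γ1 - 259/15*γ2, and R ~R = -272/15, so R^-1 = ~R / (-272/15).
R v = -257/5 - 253/5*γ12
Answer: 65017/680*γ1 - 65033/680*γ2


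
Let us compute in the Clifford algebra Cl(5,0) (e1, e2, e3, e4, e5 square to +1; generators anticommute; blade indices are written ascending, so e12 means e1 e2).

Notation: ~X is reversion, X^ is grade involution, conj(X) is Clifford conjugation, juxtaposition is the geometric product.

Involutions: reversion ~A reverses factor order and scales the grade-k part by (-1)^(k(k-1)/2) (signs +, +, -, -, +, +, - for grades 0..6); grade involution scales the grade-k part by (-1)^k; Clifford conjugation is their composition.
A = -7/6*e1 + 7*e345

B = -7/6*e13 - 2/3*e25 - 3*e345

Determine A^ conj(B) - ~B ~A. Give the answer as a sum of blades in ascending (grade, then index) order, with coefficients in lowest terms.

first term: -21 + 49/36*e3 + 7/9*e125 + 49/6*e145 + 14/3*e234 - 7/2*e1345
second term: 21 + 49/36*e3 - 7/9*e125 - 49/6*e145 - 14/3*e234 + 7/2*e1345
Answer: -42 + 14/9*e125 + 49/3*e145 + 28/3*e234 - 7*e1345


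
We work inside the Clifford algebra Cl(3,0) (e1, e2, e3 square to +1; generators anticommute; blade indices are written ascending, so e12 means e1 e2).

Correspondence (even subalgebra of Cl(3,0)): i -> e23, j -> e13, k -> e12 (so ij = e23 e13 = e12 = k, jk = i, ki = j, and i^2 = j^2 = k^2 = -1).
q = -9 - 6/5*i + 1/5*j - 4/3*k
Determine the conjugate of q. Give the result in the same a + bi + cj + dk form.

In blades: q = -9 - 4/3*e12 + 1/5*e13 - 6/5*e23.
Quaternion conjugation is reversion on the even subalgebra: the scalar is fixed and every grade-2 blade flips sign, giving -9 + 4/3*e12 - 1/5*e13 + 6/5*e23; translating back:
Answer: -9 + 6/5*i - 1/5*j + 4/3*k


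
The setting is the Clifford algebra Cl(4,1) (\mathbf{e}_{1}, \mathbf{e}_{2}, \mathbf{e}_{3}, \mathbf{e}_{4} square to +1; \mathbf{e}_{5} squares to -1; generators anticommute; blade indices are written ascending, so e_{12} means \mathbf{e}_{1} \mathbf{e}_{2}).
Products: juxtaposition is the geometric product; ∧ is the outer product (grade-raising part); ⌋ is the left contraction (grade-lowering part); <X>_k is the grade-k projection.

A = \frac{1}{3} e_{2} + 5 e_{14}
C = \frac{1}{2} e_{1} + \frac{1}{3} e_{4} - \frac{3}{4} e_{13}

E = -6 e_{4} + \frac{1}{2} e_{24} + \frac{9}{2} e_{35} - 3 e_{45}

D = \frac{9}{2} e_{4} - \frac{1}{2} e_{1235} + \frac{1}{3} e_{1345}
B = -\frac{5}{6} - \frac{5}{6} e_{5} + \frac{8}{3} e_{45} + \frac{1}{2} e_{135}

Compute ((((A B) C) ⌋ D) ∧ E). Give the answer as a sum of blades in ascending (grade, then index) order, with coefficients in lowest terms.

step 1: -\frac{5}{18} e_{2} - \frac{25}{6} e_{14} + \frac{40}{3} e_{15} - \frac{5}{18} e_{25} - \frac{25}{6} e_{145} + \frac{8}{9} e_{245} + \frac{5}{2} e_{345} - \frac{1}{6} e_{1235}
step 2: -\frac{25}{18} e_{1} + \frac{25}{12} e_{4} - \frac{20}{3} e_{5} + \frac{5}{36} e_{12} + \frac{25}{18} e_{15} - \frac{5}{54} e_{24} - \frac{37}{216} e_{25} + \frac{25}{8} e_{34} - \frac{65}{6} e_{35} - \frac{25}{12} e_{45} - \frac{5}{24} e_{123} - \frac{5}{36} e_{125} - \frac{185}{72} e_{145} + \frac{1}{12} e_{235} + \frac{5}{54} e_{245} + \frac{25}{8} e_{345} - \frac{5}{24} e_{1235} - \frac{4}{9} e_{1245} - \frac{5}{4} e_{1345} + \frac{13}{18} e_{12345}
step 3: \frac{155}{16} - e_{1} - \frac{25}{27} e_{3} - \frac{5}{48} e_{5} + \frac{65}{12} e_{12} - \frac{337}{432} e_{13} + \frac{65}{18} e_{14} - \frac{25}{24} e_{15} - \frac{25}{36} e_{23} + \frac{25}{54} e_{34} + \frac{5}{72} e_{35} + \frac{10}{3} e_{123} - \frac{20}{9} e_{134} + \frac{25}{36} e_{135} + \frac{25}{36} e_{235} - \frac{25}{54} e_{345}
step 4: -\frac{465}{8} e_{4} + 6 e_{14} + \frac{155}{32} e_{24} + \frac{50}{9} e_{34} + \frac{1395}{32} e_{35} - \frac{475}{16} e_{45} - 33 e_{124} + \frac{337}{72} e_{134} - \frac{9}{2} e_{135} - \frac{13}{4} e_{145} + \frac{125}{27} e_{234} - \frac{5}{96} e_{245} + \frac{115}{36} e_{345} - \frac{16943}{864} e_{1234} + \frac{195}{8} e_{1235} - \frac{805}{48} e_{1245} - \frac{1403}{144} e_{1345} + \frac{895}{144} e_{2345} - \frac{745}{72} e_{12345}
Answer: -\frac{465}{8} e_{4} + 6 e_{14} + \frac{155}{32} e_{24} + \frac{50}{9} e_{34} + \frac{1395}{32} e_{35} - \frac{475}{16} e_{45} - 33 e_{124} + \frac{337}{72} e_{134} - \frac{9}{2} e_{135} - \frac{13}{4} e_{145} + \frac{125}{27} e_{234} - \frac{5}{96} e_{245} + \frac{115}{36} e_{345} - \frac{16943}{864} e_{1234} + \frac{195}{8} e_{1235} - \frac{805}{48} e_{1245} - \frac{1403}{144} e_{1345} + \frac{895}{144} e_{2345} - \frac{745}{72} e_{12345}


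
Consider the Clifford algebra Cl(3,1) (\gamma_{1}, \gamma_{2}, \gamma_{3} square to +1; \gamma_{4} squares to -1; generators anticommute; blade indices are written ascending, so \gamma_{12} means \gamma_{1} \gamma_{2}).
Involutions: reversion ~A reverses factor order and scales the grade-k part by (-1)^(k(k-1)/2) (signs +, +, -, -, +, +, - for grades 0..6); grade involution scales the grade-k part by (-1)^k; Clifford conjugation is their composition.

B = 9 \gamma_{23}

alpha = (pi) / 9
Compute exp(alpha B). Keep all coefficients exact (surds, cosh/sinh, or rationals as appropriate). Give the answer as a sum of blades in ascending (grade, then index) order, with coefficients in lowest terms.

B^2 = (9)^2*(\gamma_{23})^2 = 81*(-1) = -81 (a basis 2-blade squares to minus the product of its generators' squares).
B^2 = -81 — a negative square means the series sums to a rotation: l = 9, alpha*l = \pi, so exp(alpha B) = cos(\pi) + (sin(\pi)/9)*B = -1 + (0)*B.
Answer: -1


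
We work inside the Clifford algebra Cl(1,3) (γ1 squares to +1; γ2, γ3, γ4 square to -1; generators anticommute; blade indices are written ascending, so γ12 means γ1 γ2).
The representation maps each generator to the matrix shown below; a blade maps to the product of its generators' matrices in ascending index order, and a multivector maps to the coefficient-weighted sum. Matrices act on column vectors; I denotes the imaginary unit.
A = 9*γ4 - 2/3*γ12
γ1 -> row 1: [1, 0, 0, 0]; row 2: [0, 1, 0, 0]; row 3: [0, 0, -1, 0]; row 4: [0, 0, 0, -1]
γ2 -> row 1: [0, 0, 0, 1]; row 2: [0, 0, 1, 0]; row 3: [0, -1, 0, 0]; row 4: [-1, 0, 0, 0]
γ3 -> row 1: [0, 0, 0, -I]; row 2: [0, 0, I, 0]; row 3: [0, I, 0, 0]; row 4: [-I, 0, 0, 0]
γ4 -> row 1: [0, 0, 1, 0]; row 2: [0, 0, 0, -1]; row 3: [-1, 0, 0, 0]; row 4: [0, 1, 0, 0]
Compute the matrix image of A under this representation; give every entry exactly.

Bivector images (products of the table entries): rho(γ12) = rho(γ1)rho(γ2) = row 1: [0, 0, 0, 1]; row 2: [0, 0, 1, 0]; row 3: [0, 1, 0, 0]; row 4: [1, 0, 0, 0].
M = (9)*rho(γ4) + (-2/3)*rho(γ12), summed entrywise:
Answer: row 1: [0, 0, 9, -2/3]; row 2: [0, 0, -2/3, -9]; row 3: [-9, -2/3, 0, 0]; row 4: [-2/3, 9, 0, 0]


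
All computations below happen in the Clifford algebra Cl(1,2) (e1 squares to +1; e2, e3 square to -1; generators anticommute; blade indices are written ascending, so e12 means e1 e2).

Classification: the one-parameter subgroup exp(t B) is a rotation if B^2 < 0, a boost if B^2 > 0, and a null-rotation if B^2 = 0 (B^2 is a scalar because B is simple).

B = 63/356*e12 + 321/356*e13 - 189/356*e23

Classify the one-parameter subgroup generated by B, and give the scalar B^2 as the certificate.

B^2 term by term: the squares give (63/356)^2*(e12)^2 + (321/356)^2*(e13)^2 + (-189/356)^2*(e23)^2 = 3969/126736*(+1) + 103041/126736*(+1) + 35721/126736*(-1) = 9/16 (each basis 2-blade squares to minus the product of its generators' squares); cross terms between blades sharing an index anticommute and cancel. So B^2 = 9/16.
Answer: boost, certificate B^2 = 9/16. B^2 = 9/16 is basis-independent, so its sign is the whole story.


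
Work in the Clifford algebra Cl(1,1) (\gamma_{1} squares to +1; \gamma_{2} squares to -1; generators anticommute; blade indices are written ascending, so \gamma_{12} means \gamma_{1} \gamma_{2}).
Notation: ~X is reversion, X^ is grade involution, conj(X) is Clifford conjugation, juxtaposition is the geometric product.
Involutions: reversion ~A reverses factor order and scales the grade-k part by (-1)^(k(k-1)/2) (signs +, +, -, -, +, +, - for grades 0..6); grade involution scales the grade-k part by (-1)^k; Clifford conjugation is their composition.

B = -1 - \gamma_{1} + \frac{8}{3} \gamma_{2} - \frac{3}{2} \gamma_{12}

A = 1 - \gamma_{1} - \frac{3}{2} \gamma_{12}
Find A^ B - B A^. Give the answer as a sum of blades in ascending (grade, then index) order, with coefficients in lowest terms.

first term: \frac{1}{4} + 2 \gamma_{1} - \frac{1}{3} \gamma_{2} + \frac{8}{3} \gamma_{12}
second term: \frac{1}{4} - 6 \gamma_{1} + \frac{17}{3} \gamma_{2} - \frac{8}{3} \gamma_{12}
Answer: 8 \gamma_{1} - 6 \gamma_{2} + \frac{16}{3} \gamma_{12}


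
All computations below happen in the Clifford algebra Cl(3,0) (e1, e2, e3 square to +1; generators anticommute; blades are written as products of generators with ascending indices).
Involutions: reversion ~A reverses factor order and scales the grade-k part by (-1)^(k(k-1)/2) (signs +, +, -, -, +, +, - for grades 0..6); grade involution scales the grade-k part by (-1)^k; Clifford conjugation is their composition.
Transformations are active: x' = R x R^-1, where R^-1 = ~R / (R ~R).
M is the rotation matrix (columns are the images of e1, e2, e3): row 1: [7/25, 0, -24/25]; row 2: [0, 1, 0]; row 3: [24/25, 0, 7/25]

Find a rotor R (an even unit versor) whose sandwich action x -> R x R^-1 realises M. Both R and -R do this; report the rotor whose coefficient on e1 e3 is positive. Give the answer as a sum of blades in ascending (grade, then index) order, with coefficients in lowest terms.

Method: write R = a + b12*e1 e2 + b13*e1 e3 + b23*e2 e3 with a^2 + b12^2 + b13^2 + b23^2 = 1 (so R^-1 = ~R). Expanding the columns R e_j ~R gives tr M = 4a^2 - 1 and, from the antisymmetric part, M21 - M12 = -4a*b12, M13 - M31 = 4a*b13, M32 - M23 = -4a*b23.
Here tr M = 39/25, so a^2 = (1 + tr M)/4 = 16/25 and a = ±4/5. Taking a = 4/5: M21 - M12 = 0, M13 - M31 = -48/25, M32 - M23 = 0, giving b12 = 0, b13 = -3/5, b23 = 0, i.e. R = 4/5 - 3/5*e1 e3.
Its e1 e3 coefficient is negative, so report the other preimage -R.
Answer: -4/5 + 3/5*e1 e3. Note: both R and -R realise this M (trace 39/25); the covering map identifies them, and the e1 e3-coefficient sign is the tie-breaker.


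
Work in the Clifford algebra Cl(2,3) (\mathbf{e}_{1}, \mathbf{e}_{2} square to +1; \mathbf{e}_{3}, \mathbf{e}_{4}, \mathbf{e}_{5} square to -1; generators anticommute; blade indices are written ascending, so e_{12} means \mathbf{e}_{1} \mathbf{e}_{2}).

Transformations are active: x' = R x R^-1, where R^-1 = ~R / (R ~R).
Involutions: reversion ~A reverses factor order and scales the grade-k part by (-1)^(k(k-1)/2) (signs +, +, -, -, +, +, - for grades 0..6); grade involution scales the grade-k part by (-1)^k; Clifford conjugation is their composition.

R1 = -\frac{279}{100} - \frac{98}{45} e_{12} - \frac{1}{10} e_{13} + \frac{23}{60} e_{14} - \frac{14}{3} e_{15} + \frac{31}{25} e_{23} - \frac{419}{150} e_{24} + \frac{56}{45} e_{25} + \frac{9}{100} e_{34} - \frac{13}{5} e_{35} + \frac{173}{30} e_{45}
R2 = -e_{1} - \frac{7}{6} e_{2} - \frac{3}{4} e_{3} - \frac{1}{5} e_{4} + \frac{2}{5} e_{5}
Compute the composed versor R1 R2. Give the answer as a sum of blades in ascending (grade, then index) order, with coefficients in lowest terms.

Distribute over the terms of R2 (each basis-blade product reordered to ascending indices, repeated generators contracted through their squares):
R1 (-e_{1}) = \frac{279}{100} e_{1} - \frac{98}{45} e_{2} - \frac{1}{10} e_{3} + \frac{23}{60} e_{4} - \frac{14}{3} e_{5} - \frac{31}{25} e_{123} + \frac{419}{150} e_{124} - \frac{56}{45} e_{125} - \frac{9}{100} e_{134} + \frac{13}{5} e_{135} - \frac{173}{30} e_{145}
R1 (-\frac{7}{6} e_{2}) = \frac{343}{135} e_{1} + \frac{651}{200} e_{2} + \frac{217}{150} e_{3} - \frac{2933}{900} e_{4} + \frac{196}{135} e_{5} - \frac{7}{60} e_{123} + \frac{161}{360} e_{124} - \frac{49}{9} e_{125} - \frac{21}{200} e_{234} + \frac{91}{30} e_{235} - \frac{1211}{180} e_{245}
R1 (-\frac{3}{4} e_{3}) = -\frac{3}{40} e_{1} + \frac{93}{100} e_{2} + \frac{837}{400} e_{3} - \frac{27}{400} e_{4} + \frac{39}{20} e_{5} + \frac{49}{30} e_{123} + \frac{23}{80} e_{134} - \frac{7}{2} e_{135} - \frac{419}{200} e_{234} + \frac{14}{15} e_{235} - \frac{173}{40} e_{345}
R1 (-\frac{1}{5} e_{4}) = \frac{23}{300} e_{1} - \frac{419}{750} e_{2} + \frac{9}{500} e_{3} + \frac{279}{500} e_{4} - \frac{173}{150} e_{5} + \frac{98}{225} e_{124} + \frac{1}{50} e_{134} - \frac{14}{15} e_{145} - \frac{31}{125} e_{234} + \frac{56}{225} e_{245} - \frac{13}{25} e_{345}
R1 (\frac{2}{5} e_{5}) = \frac{28}{15} e_{1} - \frac{112}{225} e_{2} + \frac{26}{25} e_{3} - \frac{173}{75} e_{4} - \frac{279}{250} e_{5} - \frac{196}{225} e_{125} - \frac{1}{25} e_{135} + \frac{23}{150} e_{145} + \frac{62}{125} e_{235} - \frac{419}{375} e_{245} + \frac{9}{250} e_{345}
Summing the partial products and collecting blades:
Answer: \frac{1555}{216} e_{1} + \frac{8557}{9000} e_{2} + \frac{26983}{6000} e_{3} - \frac{84451}{18000} e_{4} - \frac{47711}{13500} e_{5} + \frac{83}{300} e_{123} + \frac{6617}{1800} e_{124} - \frac{189}{25} e_{125} + \frac{87}{400} e_{134} - \frac{47}{50} e_{135} - \frac{491}{75} e_{145} - \frac{306}{125} e_{234} + \frac{3347}{750} e_{235} - \frac{34183}{4500} e_{245} - \frac{4809}{1000} e_{345}


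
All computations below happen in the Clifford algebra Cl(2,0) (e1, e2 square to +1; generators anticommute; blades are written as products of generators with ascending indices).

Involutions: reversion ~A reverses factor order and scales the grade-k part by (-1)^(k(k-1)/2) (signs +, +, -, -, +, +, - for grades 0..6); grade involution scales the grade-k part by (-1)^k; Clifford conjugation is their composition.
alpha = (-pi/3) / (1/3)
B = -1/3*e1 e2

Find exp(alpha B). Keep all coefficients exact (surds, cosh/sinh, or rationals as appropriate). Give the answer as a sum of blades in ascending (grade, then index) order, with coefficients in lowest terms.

B^2 = (-1/3)^2*(e1 e2)^2 = 1/9*(-1) = -1/9 (a basis 2-blade squares to minus the product of its generators' squares).
B^2 = -1/9 — since the square is negative, the closed form is circular: l = 1/3, alpha*l = -pi/3, so exp(alpha B) = cos(-pi/3) + (sin(-pi/3)/(1/3))*B = 1/2 + (-3*sqrt(3)/2)*B.
Answer: 1/2 + sqrt(3)/2*e1 e2


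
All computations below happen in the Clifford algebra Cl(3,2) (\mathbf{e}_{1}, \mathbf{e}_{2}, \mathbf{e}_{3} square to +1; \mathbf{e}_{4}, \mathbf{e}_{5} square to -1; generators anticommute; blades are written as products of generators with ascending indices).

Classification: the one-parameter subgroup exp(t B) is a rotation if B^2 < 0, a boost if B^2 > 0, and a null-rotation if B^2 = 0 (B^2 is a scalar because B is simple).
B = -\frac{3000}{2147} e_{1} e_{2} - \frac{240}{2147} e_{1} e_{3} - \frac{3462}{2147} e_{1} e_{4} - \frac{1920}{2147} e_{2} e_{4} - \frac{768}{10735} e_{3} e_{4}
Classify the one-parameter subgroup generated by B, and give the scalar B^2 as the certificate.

B^2 term by term: the squares give (-\frac{3000}{2147})^2*(e_{1} e_{2})^2 + (-\frac{240}{2147})^2*(e_{1} e_{3})^2 + (-\frac{3462}{2147})^2*(e_{1} e_{4})^2 + (-\frac{1920}{2147})^2*(e_{2} e_{4})^2 + (-\frac{768}{10735})^2*(e_{3} e_{4})^2 = \frac{9000000}{4609609}*(-1) + \frac{57600}{4609609}*(-1) + \frac{11985444}{4609609}*(+1) + \frac{3686400}{4609609}*(+1) + \frac{589824}{115240225}*(+1) = \frac{36}{25} (each basis 2-blade squares to minus the product of its generators' squares); cross terms between blades sharing an index anticommute and cancel; the commuting (index-disjoint) pairs give grade-4 terms 2*c*c'*(blade product), which cancel blade by blade — e_{1} e_{2} e_{3} e_{4}: \frac{921600}{4609609} - \frac{921600}{4609609} = 0 — confirming B is simple. So B^2 = \frac{36}{25}.
Answer: boost, certificate B^2 = \frac{36}{25}. Check the certificate: B^2 = \frac{36}{25}, and that sign is decisive whatever form B takes.


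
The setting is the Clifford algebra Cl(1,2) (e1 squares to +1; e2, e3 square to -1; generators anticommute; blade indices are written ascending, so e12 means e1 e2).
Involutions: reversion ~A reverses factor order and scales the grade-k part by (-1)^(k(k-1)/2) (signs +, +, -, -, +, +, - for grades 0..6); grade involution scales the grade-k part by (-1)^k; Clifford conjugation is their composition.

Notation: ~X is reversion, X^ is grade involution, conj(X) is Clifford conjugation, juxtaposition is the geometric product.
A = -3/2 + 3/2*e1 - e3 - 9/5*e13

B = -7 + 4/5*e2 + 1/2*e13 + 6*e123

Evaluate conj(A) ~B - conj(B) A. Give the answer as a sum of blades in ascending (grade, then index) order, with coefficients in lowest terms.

first term: 48/5 + 10*e1 + 48/5*e2 - 25/4*e3 + 24/5*e12 - 237/20*e13 + 41/5*e23 + 189/25*e123
second term: 57/5 - 11*e1 + 12*e2 + 31/4*e3 + 36/5*e12 + 267/20*e13 + 49/5*e23 - 261/25*e123
Answer: -9/5 + 21*e1 - 12/5*e2 - 14*e3 - 12/5*e12 - 126/5*e13 - 8/5*e23 + 18*e123


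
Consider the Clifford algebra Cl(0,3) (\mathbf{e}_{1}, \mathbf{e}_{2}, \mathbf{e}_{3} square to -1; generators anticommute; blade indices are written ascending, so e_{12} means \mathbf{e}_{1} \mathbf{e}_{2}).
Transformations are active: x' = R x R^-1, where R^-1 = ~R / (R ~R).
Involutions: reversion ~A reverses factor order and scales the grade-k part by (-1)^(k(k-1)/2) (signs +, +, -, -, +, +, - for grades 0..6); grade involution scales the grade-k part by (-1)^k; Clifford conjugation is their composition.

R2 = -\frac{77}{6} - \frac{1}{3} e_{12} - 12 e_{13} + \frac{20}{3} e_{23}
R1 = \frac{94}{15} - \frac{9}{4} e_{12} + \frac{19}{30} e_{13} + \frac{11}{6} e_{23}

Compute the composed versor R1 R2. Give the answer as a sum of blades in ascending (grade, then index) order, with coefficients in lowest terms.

Distribute over the terms of R1 (each basis-blade product reordered to ascending indices, repeated generators contracted through their squares):
(\frac{94}{15}) R2 = -\frac{3619}{45} - \frac{94}{45} e_{12} - \frac{376}{5} e_{13} + \frac{376}{9} e_{23}
(-\frac{9}{4} e_{12}) R2 = -\frac{3}{4} + \frac{231}{8} e_{12} + 15 e_{13} + 27 e_{23}
(\frac{19}{30} e_{13}) R2 = \frac{38}{5} + \frac{38}{9} e_{12} - \frac{1463}{180} e_{13} + \frac{19}{90} e_{23}
(\frac{11}{6} e_{23}) R2 = -\frac{110}{9} + 22 e_{12} - \frac{11}{18} e_{13} - \frac{847}{36} e_{23}
Summing the partial products and collecting blades:
Answer: -\frac{15443}{180} + \frac{6361}{120} e_{12} - \frac{12409}{180} e_{13} + \frac{8183}{180} e_{23}


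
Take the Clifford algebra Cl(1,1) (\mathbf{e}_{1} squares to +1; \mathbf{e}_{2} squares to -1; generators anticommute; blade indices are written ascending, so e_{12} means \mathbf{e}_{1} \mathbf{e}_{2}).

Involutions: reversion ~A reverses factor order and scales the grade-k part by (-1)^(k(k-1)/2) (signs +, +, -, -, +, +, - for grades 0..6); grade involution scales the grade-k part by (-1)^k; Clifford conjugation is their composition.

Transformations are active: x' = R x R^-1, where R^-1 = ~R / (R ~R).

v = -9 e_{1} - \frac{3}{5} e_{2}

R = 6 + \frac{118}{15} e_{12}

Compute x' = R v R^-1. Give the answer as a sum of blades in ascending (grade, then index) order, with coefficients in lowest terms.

~R = 6 - \frac{118}{15} e_{12}, and R ~R = -\frac{5824}{225}, so R^-1 = ~R / (-\frac{5824}{225}).
R v = -\frac{1232}{25} e_{1} + \frac{336}{5} e_{2}
Answer: \frac{414}{13} e_{1} - \frac{1986}{65} e_{2}


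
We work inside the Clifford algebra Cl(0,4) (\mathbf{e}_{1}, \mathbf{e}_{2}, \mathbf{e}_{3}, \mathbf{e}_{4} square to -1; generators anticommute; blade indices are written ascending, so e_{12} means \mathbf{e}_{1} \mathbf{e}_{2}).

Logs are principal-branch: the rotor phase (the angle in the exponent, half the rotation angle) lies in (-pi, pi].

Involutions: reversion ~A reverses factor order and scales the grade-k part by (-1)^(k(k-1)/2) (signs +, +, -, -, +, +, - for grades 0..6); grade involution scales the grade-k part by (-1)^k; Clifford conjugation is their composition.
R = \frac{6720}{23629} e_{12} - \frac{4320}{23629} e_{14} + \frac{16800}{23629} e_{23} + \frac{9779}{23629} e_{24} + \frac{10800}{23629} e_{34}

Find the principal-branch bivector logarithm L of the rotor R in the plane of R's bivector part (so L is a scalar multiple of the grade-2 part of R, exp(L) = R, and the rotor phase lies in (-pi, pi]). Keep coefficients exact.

The scalar part of R is 0, which fixes the principal-branch rotor phase; the unit plane is then the bivector part divided by the sine of that phase, and L is that plane scaled by the phase.
Concretely: cos(phase) = 0 gives phase = ±\frac{\pi}{2}, and since phase/sin(phase) is even the sign is immaterial: L = (phase/sin(phase)) * <R>_2 = (\frac{\pi}{2}) * <R>_2.
Answer: \frac{3360 \pi}{23629} e_{12} - \frac{2160 \pi}{23629} e_{14} + \frac{8400 \pi}{23629} e_{23} + \frac{9779 \pi}{47258} e_{24} + \frac{5400 \pi}{23629} e_{34}


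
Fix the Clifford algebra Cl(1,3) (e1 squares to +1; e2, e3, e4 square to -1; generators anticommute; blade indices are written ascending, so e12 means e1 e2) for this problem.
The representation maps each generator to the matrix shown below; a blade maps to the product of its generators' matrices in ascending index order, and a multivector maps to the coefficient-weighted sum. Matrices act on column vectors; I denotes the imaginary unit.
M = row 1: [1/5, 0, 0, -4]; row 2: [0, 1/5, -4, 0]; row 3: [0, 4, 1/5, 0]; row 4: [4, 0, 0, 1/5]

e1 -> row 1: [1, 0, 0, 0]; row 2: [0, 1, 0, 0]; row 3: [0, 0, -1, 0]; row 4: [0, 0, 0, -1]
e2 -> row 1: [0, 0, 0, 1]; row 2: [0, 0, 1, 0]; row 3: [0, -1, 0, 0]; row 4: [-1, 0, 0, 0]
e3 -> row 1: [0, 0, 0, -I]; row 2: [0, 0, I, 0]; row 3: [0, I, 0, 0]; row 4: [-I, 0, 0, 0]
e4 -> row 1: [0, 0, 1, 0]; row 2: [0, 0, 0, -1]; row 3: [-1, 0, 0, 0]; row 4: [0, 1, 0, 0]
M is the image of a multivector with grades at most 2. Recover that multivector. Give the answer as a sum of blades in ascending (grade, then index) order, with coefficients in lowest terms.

Method: the blade images are trace-orthogonal — tr(rho(e_A) rho(e_B)^-1) = 4 if A = B and 0 otherwise — and rho(e_A)^-1 = (e_A)^2 * rho(e_A) with (e_A)^2 = +1 or -1, so the coefficient of e_A in the preimage is (e_A)^2 * tr(M rho(e_A))/4.
Nonzero projections over blades of grade <= 2: 1: (1)^2 = +1, tr(M 1) = 4/5, coefficient 1/5; e2: (e2)^2 = -1, tr(M rho(e2)) = 16, coefficient -4. Every other blade of grade <= 2 projects to 0.
Answer: 1/5 - 4*e2


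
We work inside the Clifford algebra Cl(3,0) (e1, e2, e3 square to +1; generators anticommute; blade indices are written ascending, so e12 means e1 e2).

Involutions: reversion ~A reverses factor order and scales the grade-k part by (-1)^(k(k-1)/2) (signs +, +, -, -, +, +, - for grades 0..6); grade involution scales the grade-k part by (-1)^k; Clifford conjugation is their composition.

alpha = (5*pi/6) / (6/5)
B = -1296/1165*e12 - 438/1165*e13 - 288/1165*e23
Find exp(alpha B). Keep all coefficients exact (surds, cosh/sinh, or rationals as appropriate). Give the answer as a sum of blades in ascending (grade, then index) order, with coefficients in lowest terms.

B^2 term by term: the squares give (-1296/1165)^2*(e12)^2 + (-438/1165)^2*(e13)^2 + (-288/1165)^2*(e23)^2 = 1679616/1357225*(-1) + 191844/1357225*(-1) + 82944/1357225*(-1) = -36/25 (each basis 2-blade squares to minus the product of its generators' squares); cross terms between blades sharing an index anticommute and cancel. So B^2 = -36/25.
B^2 = -36/25 — the negative square puts this in the circular regime; l = 6/5, alpha*l = 5*pi/6, so exp(alpha B) = cos(5*pi/6) + (sin(5*pi/6)/(6/5))*B = -sqrt(3)/2 + (5/12)*B.
Answer: -sqrt(3)/2 - 108/233*e12 - 73/466*e13 - 24/233*e23


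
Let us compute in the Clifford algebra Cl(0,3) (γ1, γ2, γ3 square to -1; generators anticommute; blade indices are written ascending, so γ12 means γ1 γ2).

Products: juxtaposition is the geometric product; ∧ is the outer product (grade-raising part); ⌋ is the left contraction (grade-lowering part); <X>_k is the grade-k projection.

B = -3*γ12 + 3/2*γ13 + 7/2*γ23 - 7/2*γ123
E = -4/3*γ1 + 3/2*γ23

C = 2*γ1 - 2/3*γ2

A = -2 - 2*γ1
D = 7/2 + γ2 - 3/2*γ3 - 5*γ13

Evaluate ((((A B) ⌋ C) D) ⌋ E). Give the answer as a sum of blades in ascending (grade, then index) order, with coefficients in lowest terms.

step 1: -6*γ2 + 3*γ3 + 6*γ12 - 3*γ13 - 14*γ23
step 2: -4
step 3: -14 - 4*γ2 + 6*γ3 + 20*γ13
step 4: 56/3*γ1 + 9*γ2 + 6*γ3 - 21*γ23
Answer: 56/3*γ1 + 9*γ2 + 6*γ3 - 21*γ23


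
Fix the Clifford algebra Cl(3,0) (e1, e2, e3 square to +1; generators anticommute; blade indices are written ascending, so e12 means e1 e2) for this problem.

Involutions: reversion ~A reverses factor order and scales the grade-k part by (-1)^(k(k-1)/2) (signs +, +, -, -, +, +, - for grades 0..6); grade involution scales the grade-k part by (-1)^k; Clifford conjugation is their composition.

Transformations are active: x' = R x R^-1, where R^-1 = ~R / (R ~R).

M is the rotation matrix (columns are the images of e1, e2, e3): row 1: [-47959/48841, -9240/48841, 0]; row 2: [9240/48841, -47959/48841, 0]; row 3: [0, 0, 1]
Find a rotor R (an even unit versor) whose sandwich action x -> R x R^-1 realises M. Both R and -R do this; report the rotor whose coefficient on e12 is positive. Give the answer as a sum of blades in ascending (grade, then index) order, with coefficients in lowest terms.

Method: write R = a + b12*e12 + b13*e13 + b23*e23 with a^2 + b12^2 + b13^2 + b23^2 = 1 (so R^-1 = ~R). Expanding the columns R e_j ~R gives tr M = 4a^2 - 1 and, from the antisymmetric part, M21 - M12 = -4a*b12, M13 - M31 = 4a*b13, M32 - M23 = -4a*b23.
Here tr M = -47077/48841, so a^2 = (1 + tr M)/4 = 441/48841 and a = ±21/221. Taking a = 21/221: M21 - M12 = 18480/48841, M13 - M31 = 0, M32 - M23 = 0, giving b12 = -220/221, b13 = 0, b23 = 0, i.e. R = 21/221 - 220/221*e12.
Its e12 coefficient is negative, so report the other preimage -R.
Answer: -21/221 + 220/221*e12. Sheet selection: the two-to-one cover makes ±R indistinguishable at the matrix level (trace -47077/48841), so uniqueness comes from the required sign on e12.


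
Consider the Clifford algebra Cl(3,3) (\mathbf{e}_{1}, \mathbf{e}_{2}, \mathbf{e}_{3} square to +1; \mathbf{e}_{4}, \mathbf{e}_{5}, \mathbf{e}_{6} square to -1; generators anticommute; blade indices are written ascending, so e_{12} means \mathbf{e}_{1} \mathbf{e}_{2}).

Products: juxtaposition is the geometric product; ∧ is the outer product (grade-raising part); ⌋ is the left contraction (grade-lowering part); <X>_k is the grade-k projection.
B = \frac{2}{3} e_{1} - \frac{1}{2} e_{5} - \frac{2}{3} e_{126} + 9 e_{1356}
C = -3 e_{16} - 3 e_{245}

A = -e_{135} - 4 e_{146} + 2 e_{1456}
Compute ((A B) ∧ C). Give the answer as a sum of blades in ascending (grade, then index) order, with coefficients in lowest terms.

step 1: -9 e_{6} - \frac{1}{2} e_{13} - \frac{8}{3} e_{24} - 18 e_{34} - \frac{2}{3} e_{35} - \frac{8}{3} e_{46} - e_{146} + \frac{4}{3} e_{245} - 36 e_{345} - \frac{4}{3} e_{456} - 2 e_{1456} + \frac{2}{3} e_{2356}
step 2: 8 e_{1246} + 54 e_{1346} + 2 e_{1356} - 27 e_{2456} - \frac{3}{2} e_{12345} + 4 e_{12456} - 108 e_{13456}
Answer: 8 e_{1246} + 54 e_{1346} + 2 e_{1356} - 27 e_{2456} - \frac{3}{2} e_{12345} + 4 e_{12456} - 108 e_{13456}


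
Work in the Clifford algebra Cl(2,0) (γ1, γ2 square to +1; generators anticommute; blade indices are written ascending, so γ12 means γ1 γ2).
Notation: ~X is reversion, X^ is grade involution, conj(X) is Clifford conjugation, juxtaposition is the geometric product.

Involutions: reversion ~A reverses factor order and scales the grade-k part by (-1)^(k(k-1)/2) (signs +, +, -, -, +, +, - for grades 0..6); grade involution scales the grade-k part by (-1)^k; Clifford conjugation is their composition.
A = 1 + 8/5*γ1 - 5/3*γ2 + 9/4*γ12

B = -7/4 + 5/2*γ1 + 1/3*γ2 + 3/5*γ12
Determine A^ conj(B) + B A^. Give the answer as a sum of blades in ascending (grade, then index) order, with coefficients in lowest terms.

first term: 137/45 + 11/20*γ1 + 667/200*γ2 + 13/80*γ12
second term: -589/90 + 111/20*γ1 + 2401/600*γ2 + 109/80*γ12
Answer: -7/2 + 61/10*γ1 + 2201/300*γ2 + 61/40*γ12


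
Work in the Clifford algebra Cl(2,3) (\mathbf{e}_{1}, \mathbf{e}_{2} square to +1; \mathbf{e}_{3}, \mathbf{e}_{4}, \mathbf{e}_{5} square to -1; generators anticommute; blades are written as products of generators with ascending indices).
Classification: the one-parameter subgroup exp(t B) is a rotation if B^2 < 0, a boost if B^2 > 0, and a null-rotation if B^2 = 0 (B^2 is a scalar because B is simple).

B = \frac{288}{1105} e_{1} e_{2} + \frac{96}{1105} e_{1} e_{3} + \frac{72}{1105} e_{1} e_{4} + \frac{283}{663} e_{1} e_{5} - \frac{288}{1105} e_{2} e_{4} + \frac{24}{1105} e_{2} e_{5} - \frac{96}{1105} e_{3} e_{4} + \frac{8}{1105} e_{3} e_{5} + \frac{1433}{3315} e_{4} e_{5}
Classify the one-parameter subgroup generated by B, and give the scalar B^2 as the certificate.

B^2 term by term: the squares give (\frac{288}{1105})^2*(e_{1} e_{2})^2 + (\frac{96}{1105})^2*(e_{1} e_{3})^2 + (\frac{72}{1105})^2*(e_{1} e_{4})^2 + (\frac{283}{663})^2*(e_{1} e_{5})^2 + (-\frac{288}{1105})^2*(e_{2} e_{4})^2 + (\frac{24}{1105})^2*(e_{2} e_{5})^2 + (-\frac{96}{1105})^2*(e_{3} e_{4})^2 + (\frac{8}{1105})^2*(e_{3} e_{5})^2 + (\frac{1433}{3315})^2*(e_{4} e_{5})^2 = \frac{82944}{1221025}*(-1) + \frac{9216}{1221025}*(+1) + \frac{5184}{1221025}*(+1) + \frac{80089}{439569}*(+1) + \frac{82944}{1221025}*(+1) + \frac{576}{1221025}*(+1) + \frac{9216}{1221025}*(-1) + \frac{64}{1221025}*(-1) + \frac{2053489}{10989225}*(-1) = 0 (each basis 2-blade squares to minus the product of its generators' squares); cross terms between blades sharing an index anticommute and cancel; the commuting (index-disjoint) pairs give grade-4 terms 2*c*c'*(blade product), which cancel blade by blade — e_{1} e_{2} e_{3} e_{4}: -\frac{55296}{1221025} + \frac{55296}{1221025} = 0; e_{1} e_{2} e_{3} e_{5}: \frac{4608}{1221025} - \frac{4608}{1221025} = 0; e_{1} e_{2} e_{4} e_{5}: \frac{275136}{1221025} - \frac{3456}{1221025} - \frac{54336}{244205} = 0; e_{1} e_{3} e_{4} e_{5}: \frac{91712}{1221025} - \frac{1152}{1221025} - \frac{18112}{244205} = 0; e_{2} e_{3} e_{4} e_{5}: \frac{4608}{1221025} - \frac{4608}{1221025} = 0 — confirming B is simple. So B^2 = 0.
Answer: null-rotation, certificate B^2 = 0. The invariant at work: B^2 = 0 is unchanged by conjugation, hence its sign classifies the subgroup whatever basis B is written in.
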